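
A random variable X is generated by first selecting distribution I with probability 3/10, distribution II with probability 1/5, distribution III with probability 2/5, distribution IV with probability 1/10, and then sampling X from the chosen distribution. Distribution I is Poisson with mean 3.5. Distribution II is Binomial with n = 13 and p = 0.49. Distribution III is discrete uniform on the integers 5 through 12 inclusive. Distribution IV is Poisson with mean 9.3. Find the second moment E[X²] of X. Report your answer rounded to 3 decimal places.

54.069

For each component E[X²] = Var + (mean)², giving I: 15.75; II: 43.8256; III: 77.5; IV: 95.79.
Overall E[X²] = 0.3·15.75 + 0.2·43.8256 + 0.4·77.5 + 0.1·95.79 = 54.0691.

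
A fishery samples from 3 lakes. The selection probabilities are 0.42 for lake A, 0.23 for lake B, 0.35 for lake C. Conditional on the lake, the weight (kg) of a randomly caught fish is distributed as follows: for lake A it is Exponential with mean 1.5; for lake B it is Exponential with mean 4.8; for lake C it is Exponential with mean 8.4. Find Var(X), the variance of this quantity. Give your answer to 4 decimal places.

Per component, A: μ=1.5, E[X²]=4.5; B: μ=4.8, E[X²]=46.08; C: μ=8.4, E[X²]=141.12.
E[X] = 0.42·1.5 + 0.23·4.8 + 0.35·8.4 = 4.674.
E[X²] = 0.42·4.5 + 0.23·46.08 + 0.35·141.12 = 61.8804.
Var(X) = E[X²] − (E[X])² = 61.8804 − 21.8463 = 40.0341.

40.0341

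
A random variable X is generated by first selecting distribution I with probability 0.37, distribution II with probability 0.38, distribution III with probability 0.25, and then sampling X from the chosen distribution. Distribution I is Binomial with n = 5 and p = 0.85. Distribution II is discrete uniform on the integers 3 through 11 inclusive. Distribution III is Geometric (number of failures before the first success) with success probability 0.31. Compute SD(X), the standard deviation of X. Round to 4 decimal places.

Per component, I: μ=4.25, E[X²]=18.7; II: μ=7, E[X²]=55.6667; III: μ=2.22581, E[X²]=12.1342.
E[X] = 0.37·4.25 + 0.38·7 + 0.25·2.22581 = 4.78895.
E[X²] = 0.37·18.7 + 0.38·55.6667 + 0.25·12.1342 = 31.1059.
Var(X) = E[X²] − (E[X])² = 31.1059 − 22.9341 = 8.17183.
SD(X) = √8.17183 = 2.85864.

2.8586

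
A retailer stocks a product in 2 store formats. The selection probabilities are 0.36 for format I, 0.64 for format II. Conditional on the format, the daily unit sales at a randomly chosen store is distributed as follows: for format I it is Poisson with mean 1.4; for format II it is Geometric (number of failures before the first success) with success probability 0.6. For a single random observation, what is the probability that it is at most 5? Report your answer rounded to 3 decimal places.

Conditional on each format, P(X ≤ 5): I: 0.996799; II: 0.995904.
By total probability, P(X ≤ 5) = 0.36·0.996799 + 0.64·0.995904 = 0.996226.

0.996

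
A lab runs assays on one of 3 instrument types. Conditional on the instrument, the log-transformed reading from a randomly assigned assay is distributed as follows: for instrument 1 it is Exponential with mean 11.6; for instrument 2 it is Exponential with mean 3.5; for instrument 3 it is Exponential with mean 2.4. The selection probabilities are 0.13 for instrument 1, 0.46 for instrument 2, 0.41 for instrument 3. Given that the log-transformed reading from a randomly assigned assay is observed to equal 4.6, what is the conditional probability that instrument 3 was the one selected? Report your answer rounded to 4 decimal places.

Likelihoods f(4.6 | ·): 1: 0.0579858; 2: 0.0767618; 3: 0.0612902.
Posterior ∝ prior × likelihood. Numerator for 3: 0.41·0.0612902 = 0.025129.
Normalizing constant: 0.13·0.0579858 + 0.46·0.0767618 + 0.41·0.0612902 = 0.0679775.
P(3 | observation) = 0.025129 / 0.0679775 = 0.369666.

0.3697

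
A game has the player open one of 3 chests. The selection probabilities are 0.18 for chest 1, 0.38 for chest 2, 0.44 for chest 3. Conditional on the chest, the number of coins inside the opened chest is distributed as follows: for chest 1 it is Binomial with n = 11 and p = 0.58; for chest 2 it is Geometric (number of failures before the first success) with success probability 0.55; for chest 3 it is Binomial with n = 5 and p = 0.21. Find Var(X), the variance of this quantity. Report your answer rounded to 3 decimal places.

Per component, 1: μ=6.38, E[X²]=43.384; 2: μ=0.818182, E[X²]=2.15702; 3: μ=1.05, E[X²]=1.932.
E[X] = 0.18·6.38 + 0.38·0.818182 + 0.44·1.05 = 1.92131.
E[X²] = 0.18·43.384 + 0.38·2.15702 + 0.44·1.932 = 9.47887.
Var(X) = E[X²] − (E[X])² = 9.47887 − 3.69143 = 5.78744.

5.787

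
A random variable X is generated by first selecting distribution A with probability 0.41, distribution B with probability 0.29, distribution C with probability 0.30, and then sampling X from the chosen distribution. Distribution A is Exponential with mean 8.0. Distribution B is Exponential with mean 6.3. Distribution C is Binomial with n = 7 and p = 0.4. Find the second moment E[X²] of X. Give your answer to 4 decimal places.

For each component E[X²] = Var + (mean)², giving A: 128; B: 79.38; C: 9.52.
Overall E[X²] = 0.41·128 + 0.29·79.38 + 0.3·9.52 = 78.3562.

78.3562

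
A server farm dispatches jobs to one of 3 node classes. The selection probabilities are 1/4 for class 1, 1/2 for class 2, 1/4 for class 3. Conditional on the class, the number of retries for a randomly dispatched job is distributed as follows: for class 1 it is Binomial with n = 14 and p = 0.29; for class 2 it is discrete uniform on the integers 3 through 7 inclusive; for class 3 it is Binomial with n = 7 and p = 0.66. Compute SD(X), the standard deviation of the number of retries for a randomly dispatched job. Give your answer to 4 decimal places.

Per component, 1: μ=4.06, E[X²]=19.3662; 2: μ=5, E[X²]=27; 3: μ=4.62, E[X²]=22.9152.
E[X] = 0.25·4.06 + 0.5·5 + 0.25·4.62 = 4.67.
E[X²] = 0.25·19.3662 + 0.5·27 + 0.25·22.9152 = 24.0703.
Var(X) = E[X²] − (E[X])² = 24.0703 − 21.8089 = 2.26145.
SD(X) = √2.26145 = 1.50381.

1.5038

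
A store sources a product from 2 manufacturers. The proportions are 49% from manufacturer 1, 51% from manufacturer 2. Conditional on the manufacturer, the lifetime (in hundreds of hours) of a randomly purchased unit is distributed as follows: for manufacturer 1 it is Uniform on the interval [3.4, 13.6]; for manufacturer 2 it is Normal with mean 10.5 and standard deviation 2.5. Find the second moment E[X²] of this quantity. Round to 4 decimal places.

99.0658

For each component E[X²] = Var + (mean)², giving 1: 80.92; 2: 116.5.
Overall E[X²] = 0.49·80.92 + 0.51·116.5 = 99.0658.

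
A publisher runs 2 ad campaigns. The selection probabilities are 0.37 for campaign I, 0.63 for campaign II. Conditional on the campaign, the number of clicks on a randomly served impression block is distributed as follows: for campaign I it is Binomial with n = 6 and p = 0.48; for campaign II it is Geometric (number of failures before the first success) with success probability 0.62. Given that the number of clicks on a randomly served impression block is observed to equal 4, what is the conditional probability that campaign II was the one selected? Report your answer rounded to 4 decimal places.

Likelihoods P(X=4 | ·): I: 0.215309; II: 0.0129278.
Posterior ∝ prior × likelihood. Numerator for II: 0.63·0.0129278 = 0.00814454.
Normalizing constant: 0.37·0.215309 + 0.63·0.0129278 = 0.087809.
P(II | observation) = 0.00814454 / 0.087809 = 0.0927529.

0.0928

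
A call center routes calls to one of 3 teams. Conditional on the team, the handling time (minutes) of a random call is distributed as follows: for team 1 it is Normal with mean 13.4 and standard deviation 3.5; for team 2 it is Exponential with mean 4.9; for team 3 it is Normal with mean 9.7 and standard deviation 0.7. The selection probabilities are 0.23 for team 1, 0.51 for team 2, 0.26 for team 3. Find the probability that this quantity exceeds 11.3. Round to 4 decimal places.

0.2206

Conditional on each team, P(X > 11.3): 1: 0.725747; 2: 0.0996469; 3: 0.0111355.
By total probability, P(X > 11.3) = 0.23·0.725747 + 0.51·0.0996469 + 0.26·0.0111355 = 0.220637.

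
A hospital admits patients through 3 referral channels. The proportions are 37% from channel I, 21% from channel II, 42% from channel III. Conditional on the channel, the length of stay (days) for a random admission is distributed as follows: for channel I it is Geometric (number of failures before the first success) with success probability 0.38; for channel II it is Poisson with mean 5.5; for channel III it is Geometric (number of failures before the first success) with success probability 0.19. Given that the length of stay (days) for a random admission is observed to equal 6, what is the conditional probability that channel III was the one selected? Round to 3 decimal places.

0.355

Likelihoods P(X=6 | ·): I: 0.0215841; II: 0.157117; III: 0.0536616.
Posterior ∝ prior × likelihood. Numerator for III: 0.42·0.0536616 = 0.0225379.
Normalizing constant: 0.37·0.0215841 + 0.21·0.157117 + 0.42·0.0536616 = 0.0635186.
P(III | observation) = 0.0225379 / 0.0635186 = 0.354823.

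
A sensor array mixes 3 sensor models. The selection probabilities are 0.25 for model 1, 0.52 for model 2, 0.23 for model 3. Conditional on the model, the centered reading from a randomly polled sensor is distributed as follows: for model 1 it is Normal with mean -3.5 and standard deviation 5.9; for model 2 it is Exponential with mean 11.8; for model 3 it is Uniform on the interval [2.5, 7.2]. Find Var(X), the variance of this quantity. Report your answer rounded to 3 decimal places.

121.748

Per component, 1: μ=-3.5, E[X²]=47.06; 2: μ=11.8, E[X²]=278.48; 3: μ=4.85, E[X²]=25.3633.
E[X] = 0.25·-3.5 + 0.52·11.8 + 0.23·4.85 = 6.3765.
E[X²] = 0.25·47.06 + 0.52·278.48 + 0.23·25.3633 = 162.408.
Var(X) = E[X²] − (E[X])² = 162.408 − 40.6598 = 121.748.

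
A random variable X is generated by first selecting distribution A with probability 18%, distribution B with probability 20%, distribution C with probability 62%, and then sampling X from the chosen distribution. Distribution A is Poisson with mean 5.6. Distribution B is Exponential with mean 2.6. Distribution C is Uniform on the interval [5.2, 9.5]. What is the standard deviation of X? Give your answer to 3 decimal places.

Per component, A: μ=5.6, E[X²]=36.96; B: μ=2.6, E[X²]=13.52; C: μ=7.35, E[X²]=55.5633.
E[X] = 0.18·5.6 + 0.2·2.6 + 0.62·7.35 = 6.085.
E[X²] = 0.18·36.96 + 0.2·13.52 + 0.62·55.5633 = 43.8061.
Var(X) = E[X²] − (E[X])² = 43.8061 − 37.0272 = 6.77884.
SD(X) = √6.77884 = 2.60362.

2.604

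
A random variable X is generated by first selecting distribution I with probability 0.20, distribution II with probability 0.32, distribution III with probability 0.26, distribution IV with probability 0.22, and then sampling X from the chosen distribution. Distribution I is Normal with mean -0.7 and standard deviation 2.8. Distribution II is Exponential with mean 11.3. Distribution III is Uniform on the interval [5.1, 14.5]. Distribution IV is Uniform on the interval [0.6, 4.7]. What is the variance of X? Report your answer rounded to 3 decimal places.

Per component, I: μ=-0.7, E[X²]=8.33; II: μ=11.3, E[X²]=255.38; III: μ=9.8, E[X²]=103.403; IV: μ=2.65, E[X²]=8.42333.
E[X] = 0.2·-0.7 + 0.32·11.3 + 0.26·9.8 + 0.22·2.65 = 6.607.
E[X²] = 0.2·8.33 + 0.32·255.38 + 0.26·103.403 + 0.22·8.42333 = 112.126.
Var(X) = E[X²] − (E[X])² = 112.126 − 43.6524 = 68.4732.

68.473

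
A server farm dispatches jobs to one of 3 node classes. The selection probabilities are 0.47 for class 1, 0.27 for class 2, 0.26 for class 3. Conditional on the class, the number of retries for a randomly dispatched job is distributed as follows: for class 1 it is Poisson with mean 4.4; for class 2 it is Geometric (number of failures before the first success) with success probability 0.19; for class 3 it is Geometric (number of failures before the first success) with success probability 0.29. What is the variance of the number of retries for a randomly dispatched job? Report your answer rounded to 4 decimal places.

Per component, 1: μ=4.4, E[X²]=23.76; 2: μ=4.26316, E[X²]=40.6122; 3: μ=2.44828, E[X²]=14.4364.
E[X] = 0.47·4.4 + 0.27·4.26316 + 0.26·2.44828 = 3.8556.
E[X²] = 0.47·23.76 + 0.27·40.6122 + 0.26·14.4364 = 25.886.
Var(X) = E[X²] − (E[X])² = 25.886 − 14.8657 = 11.0203.

11.0203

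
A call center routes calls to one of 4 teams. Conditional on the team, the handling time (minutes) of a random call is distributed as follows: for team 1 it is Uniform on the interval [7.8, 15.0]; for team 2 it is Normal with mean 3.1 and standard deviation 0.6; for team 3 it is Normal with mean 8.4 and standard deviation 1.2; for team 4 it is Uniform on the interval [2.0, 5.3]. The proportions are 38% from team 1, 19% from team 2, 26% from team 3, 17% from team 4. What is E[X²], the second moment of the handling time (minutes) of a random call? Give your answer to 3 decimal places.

For each component E[X²] = Var + (mean)², giving 1: 134.28; 2: 9.97; 3: 72; 4: 14.23.
Overall E[X²] = 0.38·134.28 + 0.19·9.97 + 0.26·72 + 0.17·14.23 = 74.0598.

74.060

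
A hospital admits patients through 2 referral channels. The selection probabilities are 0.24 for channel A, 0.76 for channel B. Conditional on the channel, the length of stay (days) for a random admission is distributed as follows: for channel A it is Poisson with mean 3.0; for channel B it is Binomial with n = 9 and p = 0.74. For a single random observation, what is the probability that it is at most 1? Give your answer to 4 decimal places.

0.0479

Conditional on each channel, P(X ≤ 1): A: 0.199148; B: 0.000144508.
By total probability, P(X ≤ 1) = 0.24·0.199148 + 0.76·0.000144508 = 0.0479054.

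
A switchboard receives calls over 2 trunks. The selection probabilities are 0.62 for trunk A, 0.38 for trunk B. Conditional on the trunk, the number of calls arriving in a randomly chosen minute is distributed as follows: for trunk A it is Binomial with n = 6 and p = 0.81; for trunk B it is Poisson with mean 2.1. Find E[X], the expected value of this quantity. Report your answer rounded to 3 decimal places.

Component means — A: 4.86; B: 2.1.
E[X] = 0.62·4.86 + 0.38·2.1 = 3.8112.

3.811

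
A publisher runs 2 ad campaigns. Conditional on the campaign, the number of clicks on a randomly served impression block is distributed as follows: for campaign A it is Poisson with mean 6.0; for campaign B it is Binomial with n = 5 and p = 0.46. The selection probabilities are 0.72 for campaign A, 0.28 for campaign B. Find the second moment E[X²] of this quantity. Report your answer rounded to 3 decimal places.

32.069

For each component E[X²] = Var + (mean)², giving A: 42; B: 6.532.
Overall E[X²] = 0.72·42 + 0.28·6.532 = 32.069.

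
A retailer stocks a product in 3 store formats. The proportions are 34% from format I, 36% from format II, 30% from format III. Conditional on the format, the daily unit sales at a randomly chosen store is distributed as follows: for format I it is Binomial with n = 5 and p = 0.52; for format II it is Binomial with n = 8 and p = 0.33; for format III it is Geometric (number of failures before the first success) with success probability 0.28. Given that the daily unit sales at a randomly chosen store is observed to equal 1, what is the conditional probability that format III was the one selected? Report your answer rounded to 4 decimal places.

Likelihoods P(X=1 | ·): I: 0.138019; II: 0.160003; III: 0.2016.
Posterior ∝ prior × likelihood. Numerator for III: 0.3·0.2016 = 0.06048.
Normalizing constant: 0.34·0.138019 + 0.36·0.160003 + 0.3·0.2016 = 0.165007.
P(III | observation) = 0.06048 / 0.165007 = 0.366529.

0.3665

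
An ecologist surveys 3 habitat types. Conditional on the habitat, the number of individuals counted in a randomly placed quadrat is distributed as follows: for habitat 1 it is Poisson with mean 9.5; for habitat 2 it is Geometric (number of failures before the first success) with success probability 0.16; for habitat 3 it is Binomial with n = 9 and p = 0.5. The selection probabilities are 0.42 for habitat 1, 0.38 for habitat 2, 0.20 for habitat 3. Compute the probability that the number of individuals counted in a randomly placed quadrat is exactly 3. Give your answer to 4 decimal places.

0.0733

Conditional on each habitat, P(X = 3): 1: 0.010696; 2: 0.0948326; 3: 0.164062.
By total probability, P(X = 3) = 0.42·0.010696 + 0.38·0.0948326 + 0.2·0.164062 = 0.0733412.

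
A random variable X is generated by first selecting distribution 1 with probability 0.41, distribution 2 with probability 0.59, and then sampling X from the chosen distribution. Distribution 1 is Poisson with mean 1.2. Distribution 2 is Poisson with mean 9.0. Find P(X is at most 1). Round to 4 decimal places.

0.2724

Conditional on each component, P(X ≤ 1): 1: 0.662627; 2: 0.0012341.
By total probability, P(X ≤ 1) = 0.41·0.662627 + 0.59·0.0012341 = 0.272405.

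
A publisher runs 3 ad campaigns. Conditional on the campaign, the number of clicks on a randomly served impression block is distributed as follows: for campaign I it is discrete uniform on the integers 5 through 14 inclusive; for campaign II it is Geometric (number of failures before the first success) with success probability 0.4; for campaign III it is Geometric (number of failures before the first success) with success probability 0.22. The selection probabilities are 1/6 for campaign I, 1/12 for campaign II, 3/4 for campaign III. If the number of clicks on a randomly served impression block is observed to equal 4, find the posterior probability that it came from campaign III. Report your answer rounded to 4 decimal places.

Likelihoods P(X=4 | ·): I: 0; II: 0.05184; III: 0.0814331.
Posterior ∝ prior × likelihood. Numerator for III: 0.75·0.0814331 = 0.0610748.
Normalizing constant: 0.166667·0 + 0.0833333·0.05184 + 0.75·0.0814331 = 0.0653948.
P(III | observation) = 0.0610748 / 0.0653948 = 0.93394.

0.9339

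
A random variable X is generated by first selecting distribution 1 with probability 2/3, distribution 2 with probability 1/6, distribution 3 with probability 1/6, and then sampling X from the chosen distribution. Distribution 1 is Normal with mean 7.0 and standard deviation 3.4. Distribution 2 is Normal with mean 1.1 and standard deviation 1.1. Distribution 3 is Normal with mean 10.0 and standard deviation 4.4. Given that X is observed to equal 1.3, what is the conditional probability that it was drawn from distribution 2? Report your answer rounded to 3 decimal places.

0.736

Likelihoods f(1.3 | ·): 1: 0.0287824; 2: 0.356729; 3: 0.012838.
Posterior ∝ prior × likelihood. Numerator for 2: 0.166667·0.356729 = 0.0594549.
Normalizing constant: 0.666667·0.0287824 + 0.166667·0.356729 + 0.166667·0.012838 = 0.0807828.
P(2 | observation) = 0.0594549 / 0.0807828 = 0.735984.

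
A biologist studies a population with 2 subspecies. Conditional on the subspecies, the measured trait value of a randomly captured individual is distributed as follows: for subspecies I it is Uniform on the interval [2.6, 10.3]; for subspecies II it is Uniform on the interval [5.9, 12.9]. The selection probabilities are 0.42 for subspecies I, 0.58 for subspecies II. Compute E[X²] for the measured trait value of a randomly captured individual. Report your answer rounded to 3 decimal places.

For each component E[X²] = Var + (mean)², giving I: 46.5433; II: 92.4433.
Overall E[X²] = 0.42·46.5433 + 0.58·92.4433 = 73.1653.

73.165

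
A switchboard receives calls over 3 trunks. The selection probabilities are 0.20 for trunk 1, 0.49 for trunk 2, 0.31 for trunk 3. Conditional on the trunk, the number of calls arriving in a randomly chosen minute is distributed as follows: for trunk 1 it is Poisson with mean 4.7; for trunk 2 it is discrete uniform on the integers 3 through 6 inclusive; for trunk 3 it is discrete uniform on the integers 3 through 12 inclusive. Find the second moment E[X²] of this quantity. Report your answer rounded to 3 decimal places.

35.888

For each component E[X²] = Var + (mean)², giving 1: 26.79; 2: 21.5; 3: 64.5.
Overall E[X²] = 0.2·26.79 + 0.49·21.5 + 0.31·64.5 = 35.888.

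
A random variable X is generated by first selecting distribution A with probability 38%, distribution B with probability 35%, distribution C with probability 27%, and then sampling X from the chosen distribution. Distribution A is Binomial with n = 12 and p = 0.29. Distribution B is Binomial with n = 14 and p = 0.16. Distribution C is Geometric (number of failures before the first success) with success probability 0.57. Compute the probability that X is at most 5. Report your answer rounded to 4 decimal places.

Conditional on each component, P(X ≤ 5): A: 0.897359; B: 0.984276; C: 0.993679.
By total probability, P(X ≤ 5) = 0.38·0.897359 + 0.35·0.984276 + 0.27·0.993679 = 0.953786.

0.9538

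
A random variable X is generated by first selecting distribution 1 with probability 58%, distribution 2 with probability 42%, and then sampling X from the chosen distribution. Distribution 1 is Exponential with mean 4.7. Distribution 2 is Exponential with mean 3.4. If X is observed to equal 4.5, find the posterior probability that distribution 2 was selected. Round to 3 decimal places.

Likelihoods f(4.5 | ·): 1: 0.0816748; 2: 0.0782924.
Posterior ∝ prior × likelihood. Numerator for 2: 0.42·0.0782924 = 0.0328828.
Normalizing constant: 0.58·0.0816748 + 0.42·0.0782924 = 0.0802542.
P(2 | observation) = 0.0328828 / 0.0802542 = 0.409733.

0.410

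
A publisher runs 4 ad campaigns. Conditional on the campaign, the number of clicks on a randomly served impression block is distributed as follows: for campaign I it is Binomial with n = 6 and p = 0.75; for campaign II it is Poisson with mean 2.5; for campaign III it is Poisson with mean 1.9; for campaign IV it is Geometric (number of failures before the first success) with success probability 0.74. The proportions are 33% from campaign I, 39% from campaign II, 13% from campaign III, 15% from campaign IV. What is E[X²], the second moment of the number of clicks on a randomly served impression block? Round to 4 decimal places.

11.2723

For each component E[X²] = Var + (mean)², giving I: 21.375; II: 8.75; III: 5.51; IV: 0.598247.
Overall E[X²] = 0.33·21.375 + 0.39·8.75 + 0.13·5.51 + 0.15·0.598247 = 11.2723.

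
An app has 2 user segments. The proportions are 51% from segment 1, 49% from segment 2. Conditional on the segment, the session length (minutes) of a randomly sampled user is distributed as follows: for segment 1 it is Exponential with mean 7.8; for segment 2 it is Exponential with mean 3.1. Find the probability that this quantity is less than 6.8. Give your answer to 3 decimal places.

0.732

Conditional on each segment, P(X < 6.8): 1: 0.5818; 2: 0.88848.
By total probability, P(X < 6.8) = 0.51·0.5818 + 0.49·0.88848 = 0.732073.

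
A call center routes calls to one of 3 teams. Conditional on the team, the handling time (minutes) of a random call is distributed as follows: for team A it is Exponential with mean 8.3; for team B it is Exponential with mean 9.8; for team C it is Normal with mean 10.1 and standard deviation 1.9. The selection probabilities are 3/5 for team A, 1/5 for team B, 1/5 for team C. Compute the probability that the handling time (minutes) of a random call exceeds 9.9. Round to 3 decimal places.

Conditional on each team, P(X > 9.9): A: 0.303379; B: 0.364145; C: 0.541917.
By total probability, P(X > 9.9) = 0.6·0.303379 + 0.2·0.364145 + 0.2·0.541917 = 0.36324.

0.363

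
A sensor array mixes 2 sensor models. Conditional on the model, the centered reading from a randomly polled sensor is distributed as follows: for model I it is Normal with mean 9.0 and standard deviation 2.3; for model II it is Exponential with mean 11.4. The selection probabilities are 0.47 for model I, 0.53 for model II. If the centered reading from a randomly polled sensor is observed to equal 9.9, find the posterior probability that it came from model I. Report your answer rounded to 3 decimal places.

Likelihoods f(9.9 | ·): I: 0.160669; II: 0.0368082.
Posterior ∝ prior × likelihood. Numerator for I: 0.47·0.160669 = 0.0755146.
Normalizing constant: 0.47·0.160669 + 0.53·0.0368082 = 0.0950229.
P(I | observation) = 0.0755146 / 0.0950229 = 0.794698.

0.795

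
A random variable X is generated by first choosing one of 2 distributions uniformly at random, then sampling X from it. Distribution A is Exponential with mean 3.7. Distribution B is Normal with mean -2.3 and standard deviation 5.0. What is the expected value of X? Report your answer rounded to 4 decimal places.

Component means — A: 3.7; B: -2.3.
E[X] = 0.5·3.7 + 0.5·-2.3 = 0.7.

0.7000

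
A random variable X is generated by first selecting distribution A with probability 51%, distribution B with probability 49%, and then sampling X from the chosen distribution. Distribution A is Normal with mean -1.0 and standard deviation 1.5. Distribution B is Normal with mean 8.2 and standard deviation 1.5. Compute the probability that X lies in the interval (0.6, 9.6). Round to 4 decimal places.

0.4771

Conditional on each component, P(0.6 < X < 9.6): A: 0.143061; B: 0.824676.
By total probability, P(0.6 < X < 9.6) = 0.51·0.143061 + 0.49·0.824676 = 0.477052.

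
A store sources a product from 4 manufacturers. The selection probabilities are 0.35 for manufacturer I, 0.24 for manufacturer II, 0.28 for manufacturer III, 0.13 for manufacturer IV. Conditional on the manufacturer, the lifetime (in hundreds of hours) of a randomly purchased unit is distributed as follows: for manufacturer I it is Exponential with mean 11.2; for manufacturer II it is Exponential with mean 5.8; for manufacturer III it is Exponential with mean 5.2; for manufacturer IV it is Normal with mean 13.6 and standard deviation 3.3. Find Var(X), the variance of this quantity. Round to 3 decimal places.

71.695

Per component, I: μ=11.2, E[X²]=250.88; II: μ=5.8, E[X²]=67.28; III: μ=5.2, E[X²]=54.08; IV: μ=13.6, E[X²]=195.85.
E[X] = 0.35·11.2 + 0.24·5.8 + 0.28·5.2 + 0.13·13.6 = 8.536.
E[X²] = 0.35·250.88 + 0.24·67.28 + 0.28·54.08 + 0.13·195.85 = 144.558.
Var(X) = E[X²] − (E[X])² = 144.558 − 72.8633 = 71.6948.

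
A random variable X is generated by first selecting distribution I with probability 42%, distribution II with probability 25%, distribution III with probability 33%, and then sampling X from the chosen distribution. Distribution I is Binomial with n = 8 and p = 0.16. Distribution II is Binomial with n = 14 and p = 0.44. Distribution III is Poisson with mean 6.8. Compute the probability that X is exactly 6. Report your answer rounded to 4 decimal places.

Conditional on each component, P(X = 6): I: 0.000331464; II: 0.210754; III: 0.152939.
By total probability, P(X = 6) = 0.42·0.000331464 + 0.25·0.210754 + 0.33·0.152939 = 0.103298.

0.1033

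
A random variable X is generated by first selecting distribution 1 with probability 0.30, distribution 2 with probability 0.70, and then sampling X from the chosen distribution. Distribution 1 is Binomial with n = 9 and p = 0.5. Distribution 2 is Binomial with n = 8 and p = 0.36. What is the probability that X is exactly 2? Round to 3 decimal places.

Conditional on each component, P(X = 2): 1: 0.0703125; 2: 0.249369.
By total probability, P(X = 2) = 0.3·0.0703125 + 0.7·0.249369 = 0.195652.

0.196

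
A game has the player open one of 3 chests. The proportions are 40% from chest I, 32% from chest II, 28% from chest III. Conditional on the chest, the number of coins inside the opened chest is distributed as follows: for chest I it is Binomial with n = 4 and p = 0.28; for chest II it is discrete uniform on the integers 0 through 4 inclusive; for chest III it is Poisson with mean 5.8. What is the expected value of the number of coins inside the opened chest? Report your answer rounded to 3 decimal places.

2.712

Component means — I: 1.12; II: 2; III: 5.8.
E[X] = 0.4·1.12 + 0.32·2 + 0.28·5.8 = 2.712.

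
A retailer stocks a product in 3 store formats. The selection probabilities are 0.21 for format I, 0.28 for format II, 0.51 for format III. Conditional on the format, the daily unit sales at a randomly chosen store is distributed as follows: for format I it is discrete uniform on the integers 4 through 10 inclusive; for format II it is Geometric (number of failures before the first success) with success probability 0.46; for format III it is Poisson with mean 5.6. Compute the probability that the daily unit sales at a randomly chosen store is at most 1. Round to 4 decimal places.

0.2108

Conditional on each format, P(X ≤ 1): I: 0; II: 0.7084; III: 0.0244059.
By total probability, P(X ≤ 1) = 0.21·0 + 0.28·0.7084 + 0.51·0.0244059 = 0.210799.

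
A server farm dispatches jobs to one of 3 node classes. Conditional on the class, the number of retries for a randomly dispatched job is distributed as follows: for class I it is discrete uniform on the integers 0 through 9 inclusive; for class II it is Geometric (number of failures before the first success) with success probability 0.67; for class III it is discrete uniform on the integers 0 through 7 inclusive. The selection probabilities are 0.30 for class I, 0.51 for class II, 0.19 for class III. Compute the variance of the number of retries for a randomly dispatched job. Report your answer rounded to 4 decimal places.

Per component, I: μ=4.5, E[X²]=28.5; II: μ=0.492537, E[X²]=0.977723; III: μ=3.5, E[X²]=17.5.
E[X] = 0.3·4.5 + 0.51·0.492537 + 0.19·3.5 = 2.26619.
E[X²] = 0.3·28.5 + 0.51·0.977723 + 0.19·17.5 = 12.3736.
Var(X) = E[X²] − (E[X])² = 12.3736 − 5.13564 = 7.238.

7.2380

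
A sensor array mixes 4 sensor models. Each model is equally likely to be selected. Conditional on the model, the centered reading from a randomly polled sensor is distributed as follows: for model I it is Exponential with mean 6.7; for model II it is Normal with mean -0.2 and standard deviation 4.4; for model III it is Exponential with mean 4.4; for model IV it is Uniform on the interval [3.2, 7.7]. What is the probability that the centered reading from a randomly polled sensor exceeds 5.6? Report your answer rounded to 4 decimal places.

0.3185

Conditional on each model, P(X > 5.6): I: 0.433518; II: 0.0937214; III: 0.280067; IV: 0.466667.
By total probability, P(X > 5.6) = 0.25·0.433518 + 0.25·0.0937214 + 0.25·0.280067 + 0.25·0.466667 = 0.318493.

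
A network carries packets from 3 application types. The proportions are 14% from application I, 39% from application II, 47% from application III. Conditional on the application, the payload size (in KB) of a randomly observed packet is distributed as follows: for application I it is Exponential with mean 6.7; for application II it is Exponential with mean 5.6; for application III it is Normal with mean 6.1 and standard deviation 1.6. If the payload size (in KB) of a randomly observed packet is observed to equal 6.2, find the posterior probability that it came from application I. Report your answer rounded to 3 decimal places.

Likelihoods f(6.2 | ·): I: 0.0591617; II: 0.0590182; III: 0.248852.
Posterior ∝ prior × likelihood. Numerator for I: 0.14·0.0591617 = 0.00828264.
Normalizing constant: 0.14·0.0591617 + 0.39·0.0590182 + 0.47·0.248852 = 0.14826.
P(I | observation) = 0.00828264 / 0.14826 = 0.0558655.

0.056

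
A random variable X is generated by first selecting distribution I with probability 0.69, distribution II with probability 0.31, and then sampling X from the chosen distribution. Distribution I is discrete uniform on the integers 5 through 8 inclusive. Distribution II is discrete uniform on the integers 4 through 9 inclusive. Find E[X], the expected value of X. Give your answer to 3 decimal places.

6.500

Component means — I: 6.5; II: 6.5.
E[X] = 0.69·6.5 + 0.31·6.5 = 6.5.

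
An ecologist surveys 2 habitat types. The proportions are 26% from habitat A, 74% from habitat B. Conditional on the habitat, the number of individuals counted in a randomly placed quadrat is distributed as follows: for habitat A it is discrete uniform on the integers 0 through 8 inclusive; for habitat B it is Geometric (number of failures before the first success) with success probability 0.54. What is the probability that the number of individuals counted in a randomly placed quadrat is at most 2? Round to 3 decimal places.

0.755

Conditional on each habitat, P(X ≤ 2): A: 0.333333; B: 0.902664.
By total probability, P(X ≤ 2) = 0.26·0.333333 + 0.74·0.902664 = 0.754638.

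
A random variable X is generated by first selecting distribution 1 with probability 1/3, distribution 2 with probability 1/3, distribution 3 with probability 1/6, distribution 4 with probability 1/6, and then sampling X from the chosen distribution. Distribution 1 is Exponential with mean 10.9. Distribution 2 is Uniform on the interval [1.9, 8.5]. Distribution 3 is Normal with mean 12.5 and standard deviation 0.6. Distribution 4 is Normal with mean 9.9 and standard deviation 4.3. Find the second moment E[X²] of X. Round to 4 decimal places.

For each component E[X²] = Var + (mean)², giving 1: 237.62; 2: 30.67; 3: 156.61; 4: 116.5.
Overall E[X²] = 0.333333·237.62 + 0.333333·30.67 + 0.166667·156.61 + 0.166667·116.5 = 134.948.

134.9483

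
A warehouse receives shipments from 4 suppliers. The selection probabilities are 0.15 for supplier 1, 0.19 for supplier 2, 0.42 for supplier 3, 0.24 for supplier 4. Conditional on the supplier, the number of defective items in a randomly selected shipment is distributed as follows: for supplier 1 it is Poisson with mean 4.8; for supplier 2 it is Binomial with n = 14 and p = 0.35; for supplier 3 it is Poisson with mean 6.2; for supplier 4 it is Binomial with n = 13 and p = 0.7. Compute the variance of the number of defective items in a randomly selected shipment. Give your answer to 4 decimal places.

Per component, 1: μ=4.8, E[X²]=27.84; 2: μ=4.9, E[X²]=27.195; 3: μ=6.2, E[X²]=44.64; 4: μ=9.1, E[X²]=85.54.
E[X] = 0.15·4.8 + 0.19·4.9 + 0.42·6.2 + 0.24·9.1 = 6.439.
E[X²] = 0.15·27.84 + 0.19·27.195 + 0.42·44.64 + 0.24·85.54 = 48.6215.
Var(X) = E[X²] − (E[X])² = 48.6215 − 41.4607 = 7.16073.

7.1607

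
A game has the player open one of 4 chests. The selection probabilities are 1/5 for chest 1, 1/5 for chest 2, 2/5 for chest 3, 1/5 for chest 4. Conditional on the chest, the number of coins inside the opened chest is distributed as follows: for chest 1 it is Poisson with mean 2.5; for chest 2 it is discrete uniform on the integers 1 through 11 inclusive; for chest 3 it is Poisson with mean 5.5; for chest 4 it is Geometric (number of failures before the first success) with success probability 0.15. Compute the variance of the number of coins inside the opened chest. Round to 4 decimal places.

Per component, 1: μ=2.5, E[X²]=8.75; 2: μ=6, E[X²]=46; 3: μ=5.5, E[X²]=35.75; 4: μ=5.66667, E[X²]=69.8889.
E[X] = 0.2·2.5 + 0.2·6 + 0.4·5.5 + 0.2·5.66667 = 5.03333.
E[X²] = 0.2·8.75 + 0.2·46 + 0.4·35.75 + 0.2·69.8889 = 39.2278.
Var(X) = E[X²] − (E[X])² = 39.2278 − 25.3344 = 13.8933.

13.8933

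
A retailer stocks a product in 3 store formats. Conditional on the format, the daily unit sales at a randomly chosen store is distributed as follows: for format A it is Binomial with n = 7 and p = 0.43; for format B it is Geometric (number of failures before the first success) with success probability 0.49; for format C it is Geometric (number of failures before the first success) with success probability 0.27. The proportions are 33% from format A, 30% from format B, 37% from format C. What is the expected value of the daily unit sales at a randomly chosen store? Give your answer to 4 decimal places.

Component means — A: 3.01; B: 1.04082; C: 2.7037.
E[X] = 0.33·3.01 + 0.3·1.04082 + 0.37·2.7037 = 2.30592.

2.3059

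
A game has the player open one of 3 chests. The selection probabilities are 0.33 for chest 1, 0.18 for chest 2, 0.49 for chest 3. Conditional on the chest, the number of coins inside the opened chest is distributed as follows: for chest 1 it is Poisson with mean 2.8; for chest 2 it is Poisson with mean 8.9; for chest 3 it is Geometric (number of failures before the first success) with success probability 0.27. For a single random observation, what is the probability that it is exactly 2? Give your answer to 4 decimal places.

Conditional on each chest, P(X = 2): 1: 0.238375; 2: 0.00540168; 3: 0.143883.
By total probability, P(X = 2) = 0.33·0.238375 + 0.18·0.00540168 + 0.49·0.143883 = 0.150139.

0.1501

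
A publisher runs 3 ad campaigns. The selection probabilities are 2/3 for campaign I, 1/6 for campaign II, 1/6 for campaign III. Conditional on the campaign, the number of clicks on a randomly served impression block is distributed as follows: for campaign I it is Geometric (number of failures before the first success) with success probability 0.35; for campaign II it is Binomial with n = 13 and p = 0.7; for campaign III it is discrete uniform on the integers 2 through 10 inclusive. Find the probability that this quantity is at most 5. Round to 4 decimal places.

Conditional on each campaign, P(X ≤ 5): I: 0.924581; II: 0.0182228; III: 0.444444.
By total probability, P(X ≤ 5) = 0.666667·0.924581 + 0.166667·0.0182228 + 0.166667·0.444444 = 0.693499.

0.6935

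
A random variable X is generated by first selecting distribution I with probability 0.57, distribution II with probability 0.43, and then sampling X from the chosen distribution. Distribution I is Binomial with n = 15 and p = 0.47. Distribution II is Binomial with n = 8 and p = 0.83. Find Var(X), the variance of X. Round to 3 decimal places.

Per component, I: μ=7.05, E[X²]=53.439; II: μ=6.64, E[X²]=45.2184.
E[X] = 0.57·7.05 + 0.43·6.64 = 6.8737.
E[X²] = 0.57·53.439 + 0.43·45.2184 = 49.9041.
Var(X) = E[X²] − (E[X])² = 49.9041 − 47.2478 = 2.65639.

2.656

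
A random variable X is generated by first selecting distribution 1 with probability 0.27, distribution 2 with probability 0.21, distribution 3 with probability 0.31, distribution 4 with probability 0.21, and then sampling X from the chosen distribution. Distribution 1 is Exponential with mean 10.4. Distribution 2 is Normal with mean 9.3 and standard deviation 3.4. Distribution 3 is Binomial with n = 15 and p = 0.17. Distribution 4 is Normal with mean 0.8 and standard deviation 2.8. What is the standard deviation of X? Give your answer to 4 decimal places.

Per component, 1: μ=10.4, E[X²]=216.32; 2: μ=9.3, E[X²]=98.05; 3: μ=2.55, E[X²]=8.619; 4: μ=0.8, E[X²]=8.48.
E[X] = 0.27·10.4 + 0.21·9.3 + 0.31·2.55 + 0.21·0.8 = 5.7195.
E[X²] = 0.27·216.32 + 0.21·98.05 + 0.31·8.619 + 0.21·8.48 = 83.4496.
Var(X) = E[X²] − (E[X])² = 83.4496 − 32.7127 = 50.7369.
SD(X) = √50.7369 = 7.12298.

7.1230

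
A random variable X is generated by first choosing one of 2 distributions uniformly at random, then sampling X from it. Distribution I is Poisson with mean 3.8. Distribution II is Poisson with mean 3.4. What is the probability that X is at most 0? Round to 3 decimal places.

0.028

Conditional on each component, P(X ≤ 0): I: 0.0223708; II: 0.0333733.
By total probability, P(X ≤ 0) = 0.5·0.0223708 + 0.5·0.0333733 = 0.027872.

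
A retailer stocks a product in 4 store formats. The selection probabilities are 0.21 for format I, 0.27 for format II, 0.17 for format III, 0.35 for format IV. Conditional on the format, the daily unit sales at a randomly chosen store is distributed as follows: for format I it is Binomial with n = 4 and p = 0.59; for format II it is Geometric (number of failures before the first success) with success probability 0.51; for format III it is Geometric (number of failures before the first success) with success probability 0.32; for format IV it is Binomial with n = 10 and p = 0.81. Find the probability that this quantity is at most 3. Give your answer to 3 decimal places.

Conditional on each format, P(X ≤ 3): I: 0.878826; II: 0.942352; III: 0.786186; IV: 0.000622866.
By total probability, P(X ≤ 3) = 0.21·0.878826 + 0.27·0.942352 + 0.17·0.786186 + 0.35·0.000622866 = 0.572858.

0.573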